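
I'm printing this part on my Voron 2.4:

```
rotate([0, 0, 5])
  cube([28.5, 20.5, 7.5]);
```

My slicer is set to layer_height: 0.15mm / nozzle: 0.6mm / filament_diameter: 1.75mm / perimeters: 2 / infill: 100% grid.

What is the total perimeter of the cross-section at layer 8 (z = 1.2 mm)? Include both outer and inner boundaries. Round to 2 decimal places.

At z = 1.2 mm: the 28.5×20.5 cube contributes its full rectangle (perimeter 98.00 mm); (whole slice rotated 5° about Z — lengths, areas and connectivity unchanged). Overall, the cross-section is a single solid region. Total boundary length (outer) = 98.00 mm.

98.00 mm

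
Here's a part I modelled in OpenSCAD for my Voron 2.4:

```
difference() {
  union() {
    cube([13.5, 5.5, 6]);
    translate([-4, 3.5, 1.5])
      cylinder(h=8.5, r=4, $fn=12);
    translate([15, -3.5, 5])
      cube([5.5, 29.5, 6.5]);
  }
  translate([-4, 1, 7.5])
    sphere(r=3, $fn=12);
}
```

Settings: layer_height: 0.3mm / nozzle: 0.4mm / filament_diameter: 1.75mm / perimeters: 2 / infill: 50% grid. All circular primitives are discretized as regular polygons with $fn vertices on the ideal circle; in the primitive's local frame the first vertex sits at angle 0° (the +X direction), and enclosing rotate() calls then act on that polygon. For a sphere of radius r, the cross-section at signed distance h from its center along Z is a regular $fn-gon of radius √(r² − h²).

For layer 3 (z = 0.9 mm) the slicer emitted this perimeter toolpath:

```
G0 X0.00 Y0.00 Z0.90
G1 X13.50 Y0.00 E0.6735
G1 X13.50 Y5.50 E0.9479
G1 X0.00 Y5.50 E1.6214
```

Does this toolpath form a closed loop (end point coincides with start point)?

no

Start point (G0): (0.00, 0.00). End point (last G1): the path does not return to the start — open.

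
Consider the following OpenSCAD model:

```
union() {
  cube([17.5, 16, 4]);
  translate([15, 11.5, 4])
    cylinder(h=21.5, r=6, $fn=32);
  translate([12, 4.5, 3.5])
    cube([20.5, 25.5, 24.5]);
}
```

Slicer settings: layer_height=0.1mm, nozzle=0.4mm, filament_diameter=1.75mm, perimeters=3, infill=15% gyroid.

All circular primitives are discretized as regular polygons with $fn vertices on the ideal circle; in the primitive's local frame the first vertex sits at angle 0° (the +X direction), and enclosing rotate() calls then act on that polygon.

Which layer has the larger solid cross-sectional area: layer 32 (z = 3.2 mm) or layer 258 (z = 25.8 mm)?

Layer 32 (z = 3.2): the 17.5×16 cube contributes its full rectangle (area 280.00 mm²); the cylinder at (15, 11.5) does not reach this height (z outside [4, 25.5]); the cube at (12, 4.5) is not intersected at this z (z outside [3.5, 28]); Combining (union): only the 17.5×16 cube is present, so the union is just that shape — area = 280.00 mm². So its area = 280.00 mm². Layer 258 (z = 25.8): the cube is absent (z outside [0, 4]); the cylinder at (15, 11.5) does not reach this height (z outside [4, 25.5]); the cube at (12, 4.5) is present — its section is the full 20.5×25.5 rectangle (area 522.75 mm²); Merging all regions: only the 20.5×25.5 cube at (12, 4.5) is present, so the union is just that shape — area = 522.75 mm². So its area = 522.75 mm². Layer 258 is larger (522.75 vs 280.00 mm²).

layer 258 (z = 25.8 mm)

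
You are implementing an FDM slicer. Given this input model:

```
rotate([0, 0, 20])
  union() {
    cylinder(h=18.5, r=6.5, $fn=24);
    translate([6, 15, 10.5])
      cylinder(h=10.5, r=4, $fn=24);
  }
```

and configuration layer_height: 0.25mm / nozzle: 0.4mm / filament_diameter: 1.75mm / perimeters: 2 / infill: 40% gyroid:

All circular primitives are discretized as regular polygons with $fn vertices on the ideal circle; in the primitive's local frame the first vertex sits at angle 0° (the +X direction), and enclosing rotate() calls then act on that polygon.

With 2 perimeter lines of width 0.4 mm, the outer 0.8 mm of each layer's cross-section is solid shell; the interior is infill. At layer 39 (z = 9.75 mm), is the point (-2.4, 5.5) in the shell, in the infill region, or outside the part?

At z = 9.75 mm: the r=6.5 cylinder contributes a regular 24-gon of circumradius 6.5; the cylinder at (6, 15) does not reach this height (z outside [10.5, 21]); Merging all regions: only the r=6.5 cylinder is present, so the union is just that shape — 1 connected region; (rotated 20° about Z; rotation is an isometry so areas/perimeters/island counts are preserved). Overall, the cross-section is a single solid region. Undo the 20° rotation: the query point maps to (-0.374, 5.989) in the un-rotated model frame. The nearest boundary edge runs (0.00, 6.50)→(-1.68, 6.28); distance from the point to it = 0.46 mm. The point is inside the cross-section, 0.46 mm from the nearest boundary — within the 0.8 mm shell band (2 × 0.4).

shell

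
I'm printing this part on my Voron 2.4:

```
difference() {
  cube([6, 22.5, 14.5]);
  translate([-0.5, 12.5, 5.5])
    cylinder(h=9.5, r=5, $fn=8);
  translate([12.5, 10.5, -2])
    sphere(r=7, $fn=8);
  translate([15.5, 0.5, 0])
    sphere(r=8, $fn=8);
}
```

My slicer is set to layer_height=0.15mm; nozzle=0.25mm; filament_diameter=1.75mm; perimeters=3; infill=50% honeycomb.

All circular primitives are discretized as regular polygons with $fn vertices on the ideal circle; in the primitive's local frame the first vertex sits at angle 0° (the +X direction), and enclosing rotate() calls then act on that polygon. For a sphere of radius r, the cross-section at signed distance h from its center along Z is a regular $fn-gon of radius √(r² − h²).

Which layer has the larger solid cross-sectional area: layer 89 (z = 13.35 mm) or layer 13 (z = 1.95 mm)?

Layer 89 (z = 13.35): the 6×22.5 cube contributes its full rectangle (area 135.00 mm²); the r=5 cylinder at (-0.5, 12.5) gives a regular 8-gon of circumradius 5 (constant along its height) (area = (8/2)·5.000²·sin(360°/8) = 70.71 mm²); the sphere at (12.5, 10.5) is absent (|z−center|=15.350 > r=7); the sphere at (15.5, 0.5) does not reach this height (|z−center|=13.350 > r=8); After the difference (first − rest): starting from the 6×22.5 cube (135.00 mm²), the r=5 cylinder at (-0.5, 12.5) partially overlaps it — only the 30.46 mm² overlap (of its 70.71 mm²) is removed, clipping the outline — area = 104.54 mm². So its area = 104.54 mm². Layer 13 (z = 1.95): the cube is present — its section is the full 6×22.5 rectangle (area 135.00 mm²); the cylinder at (-0.5, 12.5) is absent (z outside [5.5, 15]); the r=7 sphere at (12.5, 10.5) contributes a regular 8-gon of circumradius √(7²−3.95²) = 5.779 (area = (8/2)·5.779²·sin(360°/8) = 94.46 mm²); the r=8 sphere at (15.5, 0.5) contributes a regular 8-gon of circumradius √(8²−1.95²) = 7.759 (area = (8/2)·7.759²·sin(360°/8) = 170.26 mm²); Subtracting the remaining from the first: starting from the 6×22.5 cube (135.00 mm²), the r=7 sphere at (12.5, 10.5) misses the remaining region (no effect); the r=8 sphere at (15.5, 0.5) misses the remaining region (no effect) — area = 135.00 mm². So its area = 135.00 mm². Layer 13 is larger (135.00 vs 104.54 mm²).

layer 13 (z = 1.95 mm)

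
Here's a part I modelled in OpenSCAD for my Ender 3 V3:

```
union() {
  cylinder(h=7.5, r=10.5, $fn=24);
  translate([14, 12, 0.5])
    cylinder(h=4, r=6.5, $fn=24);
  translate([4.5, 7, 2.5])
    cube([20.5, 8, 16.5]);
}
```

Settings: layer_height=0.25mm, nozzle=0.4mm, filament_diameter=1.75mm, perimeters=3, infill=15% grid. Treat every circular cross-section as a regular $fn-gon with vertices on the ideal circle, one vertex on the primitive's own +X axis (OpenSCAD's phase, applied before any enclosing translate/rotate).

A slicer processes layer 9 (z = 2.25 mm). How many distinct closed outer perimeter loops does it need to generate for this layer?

At z = 2.25 mm: the cylinder: section is a regular 24-gon, circumradius r=10.5; the cylinder at (14, 12): section is a regular 24-gon, circumradius r=6.5; the cube at (4.5, 7) is absent (z outside [2.5, 19]); Taking the union: the 2 present regions are separate (no shared area or edge), so areas and boundary lengths simply add and each stays a separate island — 2 connected regions. The result has 2 disconnected regions.

2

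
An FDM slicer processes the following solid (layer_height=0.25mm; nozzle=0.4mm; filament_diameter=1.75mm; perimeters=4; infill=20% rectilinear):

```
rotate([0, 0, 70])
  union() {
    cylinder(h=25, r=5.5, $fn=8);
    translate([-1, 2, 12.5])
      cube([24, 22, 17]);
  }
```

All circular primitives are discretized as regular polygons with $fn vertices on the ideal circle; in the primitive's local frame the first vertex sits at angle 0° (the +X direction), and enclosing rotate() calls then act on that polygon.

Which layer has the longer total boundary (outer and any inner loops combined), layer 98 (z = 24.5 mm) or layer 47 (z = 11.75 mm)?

layer 98 (z = 24.5 mm)

Layer 98 (z = 24.5): the r=5.5 cylinder gives a regular 8-gon of circumradius 5.5 (constant along its height) (perimeter = 2·8·5.500·sin(180°/8) = 33.68 mm); the cube at (-1, 2) (footprint 24×22) is included at this height (perimeter 92.00 mm); Combining (union): the regions partially overlap (shared area 14.51 mm²), so the edge portions inside another operand are dropped and the merged outline is re-measured after clipping — boundary = 109.58 mm; (whole slice rotated 70° about Z — lengths, areas and connectivity unchanged). So its perimeter = 109.58 mm. Layer 47 (z = 11.75): the r=5.5 cylinder contributes a regular 8-gon of circumradius 5.5 (perimeter = 2·8·5.500·sin(180°/8) = 33.68 mm); the cube at (-1, 2) is absent (z outside [12.5, 29.5]); Combining (union): only the r=5.5 cylinder is present, so the union is just that shape — boundary = 33.68 mm; (whole slice rotated 70° about Z — lengths, areas and connectivity unchanged). So its perimeter = 33.68 mm. Layer 98 is larger (109.58 vs 33.68 mm).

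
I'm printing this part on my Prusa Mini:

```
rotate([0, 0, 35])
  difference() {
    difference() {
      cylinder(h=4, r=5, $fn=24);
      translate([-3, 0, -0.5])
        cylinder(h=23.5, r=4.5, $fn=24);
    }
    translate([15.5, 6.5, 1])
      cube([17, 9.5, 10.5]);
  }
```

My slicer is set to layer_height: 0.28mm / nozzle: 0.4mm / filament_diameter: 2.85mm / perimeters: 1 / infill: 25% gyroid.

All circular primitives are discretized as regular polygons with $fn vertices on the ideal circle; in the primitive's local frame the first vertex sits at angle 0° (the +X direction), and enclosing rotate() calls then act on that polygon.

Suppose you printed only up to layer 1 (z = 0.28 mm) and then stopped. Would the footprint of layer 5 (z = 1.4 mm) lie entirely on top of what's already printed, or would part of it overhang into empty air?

entirely on top

Compare the two slices. At z = 0.28: the r=5 cylinder contributes a regular 24-gon of circumradius 5 (area = (24/2)·5.000²·sin(360°/24) = 77.65 mm²); the r=4.5 cylinder at (-3, 0) contributes a regular 24-gon of circumradius 4.5 (area = (24/2)·4.500²·sin(360°/24) = 62.89 mm²); Taking the first minus the rest: starting from the r=5 cylinder (77.65 mm²), the r=4.5 cylinder at (-3, 0) partially overlaps it — only the 42.02 mm² overlap (of its 62.89 mm²) is removed, clipping the outline — area = 35.63 mm²; the cube at (15.5, 6.5) is not intersected at this z (z outside [1, 11.5]); Taking the first minus the rest: none of the subtracted shapes is present at this height, so the result so far is unchanged — area = 35.63 mm²; (rotated 35° about Z; rotation is an isometry so areas/perimeters/island counts are preserved). At z = 1.4: the cylinder: section is a regular 24-gon, circumradius r=5 (area = (24/2)·5.000²·sin(360°/24) = 77.65 mm²); the r=4.5 cylinder at (-3, 0) gives a regular 24-gon of circumradius 4.5 (constant along its height) (area = (24/2)·4.500²·sin(360°/24) = 62.89 mm²); Taking the first minus the rest: starting from the r=5 cylinder (77.65 mm²), the r=4.5 cylinder at (-3, 0) partially overlaps it — only the 42.02 mm² overlap (of its 62.89 mm²) is removed, clipping the outline — area = 35.63 mm²; the cube at (15.5, 6.5) (footprint 17×9.5) is included at this height (area 161.50 mm²); Subtracting the remaining from the first: starting from that combined region (35.63 mm²), the 17×9.5 cube at (15.5, 6.5) misses the remaining region (no effect) — area = 35.63 mm²; (rotated 35° about Z; rotation is an isometry so areas/perimeters/island counts are preserved). Checking containment: the cross-section at z = 1.4 is a subset of the cross-section at z = 0.28.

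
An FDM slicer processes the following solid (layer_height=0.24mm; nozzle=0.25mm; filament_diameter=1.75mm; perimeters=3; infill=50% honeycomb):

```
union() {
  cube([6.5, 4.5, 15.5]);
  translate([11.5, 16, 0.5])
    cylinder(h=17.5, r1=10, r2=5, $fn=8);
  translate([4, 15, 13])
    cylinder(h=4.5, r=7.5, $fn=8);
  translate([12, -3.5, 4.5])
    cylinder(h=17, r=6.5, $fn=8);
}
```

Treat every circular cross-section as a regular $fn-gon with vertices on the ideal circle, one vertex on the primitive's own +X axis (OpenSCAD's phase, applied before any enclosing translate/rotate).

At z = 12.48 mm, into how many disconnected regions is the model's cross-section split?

At z = 12.48 mm: the 6.5×4.5 cube contributes its full rectangle; the cone at (11.5, 16) (r1=10→r2=5) has section circumradius 6.577 here — a regular 8-gon; the cylinder at (4, 15) is not intersected at this z (z outside [13, 17.5]); the r=6.5 cylinder at (12, -3.5) gives a regular 8-gon of circumradius 6.5 (constant along its height); Combining (union): the 3 present regions are separate (no shared area or edge), so areas and boundary lengths simply add and each stays a separate island — 3 connected regions. The result has 3 disconnected regions.

3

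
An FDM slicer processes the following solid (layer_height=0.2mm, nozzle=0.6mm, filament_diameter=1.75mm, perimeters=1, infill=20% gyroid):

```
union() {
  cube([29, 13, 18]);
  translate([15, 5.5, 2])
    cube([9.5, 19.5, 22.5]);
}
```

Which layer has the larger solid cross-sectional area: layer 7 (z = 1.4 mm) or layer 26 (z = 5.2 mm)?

layer 26 (z = 5.2 mm)

Layer 7 (z = 1.4): the 29×13 cube contributes its full rectangle (area 377.00 mm²); the cube at (15, 5.5) is not intersected at this z (z outside [2, 24.5]); Combining (union): only the 29×13 cube is present, so the union is just that shape — area = 377.00 mm². So its area = 377.00 mm². Layer 26 (z = 5.2): the cube (footprint 29×13) is included at this height (area 377.00 mm²); the cube at (15, 5.5) is present — its section is the full 9.5×19.5 rectangle (area 185.25 mm²); Taking the union: the regions partially overlap — summed areas 562.25 mm² minus the doubly-counted overlap 71.25 mm² gives 491.00 mm² — area = 491.00 mm². So its area = 491.00 mm². Layer 26 is larger (491.00 vs 377.00 mm²).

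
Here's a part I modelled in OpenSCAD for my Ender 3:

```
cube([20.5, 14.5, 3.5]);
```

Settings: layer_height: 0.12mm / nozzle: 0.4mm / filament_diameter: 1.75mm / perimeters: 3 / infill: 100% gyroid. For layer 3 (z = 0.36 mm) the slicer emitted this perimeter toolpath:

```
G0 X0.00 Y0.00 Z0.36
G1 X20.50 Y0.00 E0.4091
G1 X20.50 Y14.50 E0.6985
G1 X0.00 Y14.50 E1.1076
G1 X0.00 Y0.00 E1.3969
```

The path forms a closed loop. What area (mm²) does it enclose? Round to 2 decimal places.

Apply the shoelace formula to the sequence of (X, Y) vertices; enclosed area = 297.25 mm².

297.25 mm²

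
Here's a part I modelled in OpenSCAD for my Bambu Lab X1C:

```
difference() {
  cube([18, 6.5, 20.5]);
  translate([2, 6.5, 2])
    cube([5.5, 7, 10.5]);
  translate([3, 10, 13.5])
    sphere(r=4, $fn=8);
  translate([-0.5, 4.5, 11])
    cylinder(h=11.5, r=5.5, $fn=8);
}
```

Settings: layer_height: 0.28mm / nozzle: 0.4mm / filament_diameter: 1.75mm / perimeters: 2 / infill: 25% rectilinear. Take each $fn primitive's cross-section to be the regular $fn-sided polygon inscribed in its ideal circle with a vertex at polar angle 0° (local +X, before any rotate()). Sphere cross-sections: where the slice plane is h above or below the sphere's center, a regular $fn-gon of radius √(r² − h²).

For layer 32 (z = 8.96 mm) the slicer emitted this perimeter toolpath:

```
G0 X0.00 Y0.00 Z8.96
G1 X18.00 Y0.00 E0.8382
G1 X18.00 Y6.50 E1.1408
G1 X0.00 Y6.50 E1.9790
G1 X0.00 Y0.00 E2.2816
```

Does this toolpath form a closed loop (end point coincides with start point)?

yes

Start point (G0): (0.00, 0.00). End point (last G1): the path returns to the start — closed.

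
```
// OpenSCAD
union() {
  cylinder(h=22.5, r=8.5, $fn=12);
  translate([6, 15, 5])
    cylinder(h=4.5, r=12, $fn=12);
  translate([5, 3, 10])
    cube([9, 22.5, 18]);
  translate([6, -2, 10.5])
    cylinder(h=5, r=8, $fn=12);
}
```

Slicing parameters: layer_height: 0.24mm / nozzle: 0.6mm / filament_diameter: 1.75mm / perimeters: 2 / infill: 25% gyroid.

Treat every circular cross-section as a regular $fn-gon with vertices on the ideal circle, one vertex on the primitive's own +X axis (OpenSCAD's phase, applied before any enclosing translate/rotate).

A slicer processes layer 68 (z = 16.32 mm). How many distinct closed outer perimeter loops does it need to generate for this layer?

1

At z = 16.32 mm: the r=8.5 cylinder gives a regular 12-gon of circumradius 8.5 (constant along its height); the cylinder at (6, 15) is absent (z outside [5, 9.5]); the cube at (5, 3) is present — its section is the full 9×22.5 rectangle; the cylinder at (6, -2) does not reach this height (z outside [10.5, 15.5]); Taking the union: the regions partially overlap (shared area 5.95 mm²), so overlapping operands fuse into one piece — 1 connected region. The result has 1 disconnected region.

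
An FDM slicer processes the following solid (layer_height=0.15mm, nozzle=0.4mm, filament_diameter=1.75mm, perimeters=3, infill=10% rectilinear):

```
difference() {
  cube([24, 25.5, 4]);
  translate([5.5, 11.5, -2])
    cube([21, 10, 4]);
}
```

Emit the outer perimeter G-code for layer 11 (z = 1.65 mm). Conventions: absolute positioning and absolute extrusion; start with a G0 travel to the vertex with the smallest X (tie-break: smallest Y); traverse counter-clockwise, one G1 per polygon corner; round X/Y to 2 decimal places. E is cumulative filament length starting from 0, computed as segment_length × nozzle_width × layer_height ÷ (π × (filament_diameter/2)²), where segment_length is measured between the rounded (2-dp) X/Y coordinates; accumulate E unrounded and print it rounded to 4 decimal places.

G0 X0.00 Y0.00 Z1.65
G1 X24.00 Y0.00 E0.5987
G1 X24.00 Y11.50 E0.8856
G1 X5.50 Y11.50 E1.3470
G1 X5.50 Y21.50 E1.5965
G1 X24.00 Y21.50 E2.0580
G1 X24.00 Y25.50 E2.1578
G1 X0.00 Y25.50 E2.7564
G1 X0.00 Y0.00 E3.3925

At z = 1.65 mm: the cube is present — its section is the full 24×25.5 rectangle; the 21×10 cube at (5.5, 11.5) contributes its full rectangle; Taking the first minus the rest: starting from the 24×25.5 cube, the 21×10 cube at (5.5, 11.5) partially overlaps it — only the 185.00 mm² overlap (of its 210.00 mm²) is removed, clipping the outline — 1 connected region. The outline is a single polygon with 8 vertices. Extrusion per mm of travel: 0.4 × 0.15 / (π × 0.875²) = 0.024945. Accumulating E over each segment gives final E = 3.3925.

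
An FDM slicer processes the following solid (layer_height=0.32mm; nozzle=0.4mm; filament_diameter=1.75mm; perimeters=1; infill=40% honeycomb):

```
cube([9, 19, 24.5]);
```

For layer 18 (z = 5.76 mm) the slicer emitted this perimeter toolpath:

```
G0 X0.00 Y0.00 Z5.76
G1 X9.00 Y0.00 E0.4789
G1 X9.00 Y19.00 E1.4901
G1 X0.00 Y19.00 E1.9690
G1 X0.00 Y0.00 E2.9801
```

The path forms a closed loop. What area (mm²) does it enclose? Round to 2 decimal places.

Apply the shoelace formula to the sequence of (X, Y) vertices; enclosed area = 171.00 mm².

171.00 mm²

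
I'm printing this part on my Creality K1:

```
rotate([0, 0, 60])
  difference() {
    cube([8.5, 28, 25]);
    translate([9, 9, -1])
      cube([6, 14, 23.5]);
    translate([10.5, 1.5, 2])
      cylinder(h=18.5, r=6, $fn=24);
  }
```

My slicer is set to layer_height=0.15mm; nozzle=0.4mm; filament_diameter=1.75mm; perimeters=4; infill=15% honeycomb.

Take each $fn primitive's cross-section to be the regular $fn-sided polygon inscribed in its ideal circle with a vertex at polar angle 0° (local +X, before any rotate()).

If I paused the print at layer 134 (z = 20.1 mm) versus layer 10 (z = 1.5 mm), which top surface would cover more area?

Layer 134 (z = 20.1): the cube (footprint 8.5×28) is included at this height (area 238.00 mm²); the cube at (9, 9) (footprint 6×14) is included at this height (area 84.00 mm²); the cylinder at (10.5, 1.5): section is a regular 24-gon, circumradius r=6 (area = (24/2)·6.000²·sin(360°/24) = 111.81 mm²); Taking the first minus the rest: starting from the 8.5×28 cube (238.00 mm²), the 6×14 cube at (9, 9) misses the remaining region (no effect); the r=6 cylinder at (10.5, 1.5) partially overlaps it — only the 22.10 mm² overlap (of its 111.81 mm²) is removed, clipping the outline — area = 215.90 mm²; (rotated 60° about Z; rotation is an isometry so areas/perimeters/island counts are preserved). So its area = 215.90 mm². Layer 10 (z = 1.5): the cube is present — its section is the full 8.5×28 rectangle (area 238.00 mm²); the cube at (9, 9) (footprint 6×14) is included at this height (area 84.00 mm²); the cylinder at (10.5, 1.5) is not intersected at this z (z outside [2, 20.5]); Taking the first minus the rest: starting from the 8.5×28 cube (238.00 mm²), the 6×14 cube at (9, 9) misses the remaining region (no effect) — area = 238.00 mm²; (whole slice rotated 60° about Z — lengths, areas and connectivity unchanged). So its area = 238.00 mm². Layer 10 is larger (238.00 vs 215.90 mm²).

layer 10 (z = 1.5 mm)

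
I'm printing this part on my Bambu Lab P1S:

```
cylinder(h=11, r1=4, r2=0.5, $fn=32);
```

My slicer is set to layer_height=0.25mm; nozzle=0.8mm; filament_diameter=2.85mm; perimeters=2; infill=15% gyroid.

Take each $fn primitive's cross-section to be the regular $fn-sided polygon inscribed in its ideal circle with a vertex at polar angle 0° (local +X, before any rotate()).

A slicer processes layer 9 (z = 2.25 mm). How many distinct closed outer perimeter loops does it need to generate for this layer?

1

At z = 2.25 mm: the cone: at t=0.205 of its height the radius interpolates to r₁+(r₂−r₁)t = 3.284, giving a regular 32-gon of that circumradius. The result has 1 disconnected region.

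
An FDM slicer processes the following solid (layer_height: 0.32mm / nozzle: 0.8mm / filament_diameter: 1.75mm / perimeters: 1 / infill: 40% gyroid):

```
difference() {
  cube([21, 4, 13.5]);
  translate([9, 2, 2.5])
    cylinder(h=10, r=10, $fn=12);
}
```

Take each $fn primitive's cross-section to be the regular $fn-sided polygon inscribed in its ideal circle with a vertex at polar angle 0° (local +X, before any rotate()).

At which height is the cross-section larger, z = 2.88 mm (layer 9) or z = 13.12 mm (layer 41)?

layer 41 (z = 13.12 mm)

Layer 9 (z = 2.88): the 21×4 cube contributes its full rectangle (area 84.00 mm²); the r=10 cylinder at (9, 2) gives a regular 12-gon of circumradius 10 (constant along its height) (area = (12/2)·10.000²·sin(360°/12) = 300.00 mm²); Taking the first minus the rest: starting from the 21×4 cube (84.00 mm²), the r=10 cylinder at (9, 2) partially overlaps it — only the 74.93 mm² overlap (of its 300.00 mm²) is removed, clipping the outline — area = 9.07 mm². So its area = 9.07 mm². Layer 41 (z = 13.12): the cube (footprint 21×4) is included at this height (area 84.00 mm²); the cylinder at (9, 2) is absent (z outside [2.5, 12.5]); Taking the first minus the rest: none of the subtracted shapes is present at this height, so the 21×4 cube is unchanged — area = 84.00 mm². So its area = 84.00 mm². Layer 41 is larger (84.00 vs 9.07 mm²).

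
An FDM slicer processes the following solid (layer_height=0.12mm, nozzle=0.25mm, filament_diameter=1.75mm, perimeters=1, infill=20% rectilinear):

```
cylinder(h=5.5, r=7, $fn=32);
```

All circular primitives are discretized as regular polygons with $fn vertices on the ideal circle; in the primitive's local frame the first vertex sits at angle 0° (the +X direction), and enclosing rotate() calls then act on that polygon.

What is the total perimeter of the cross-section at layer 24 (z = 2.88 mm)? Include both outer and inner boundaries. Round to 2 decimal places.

At z = 2.88 mm: the r=7 cylinder contributes a regular 32-gon of circumradius 7 (perimeter = 2·32·7.000·sin(180°/32) = 43.91 mm). Overall, the cross-section is a single solid region. Total boundary length (outer) = 43.91 mm.

43.91 mm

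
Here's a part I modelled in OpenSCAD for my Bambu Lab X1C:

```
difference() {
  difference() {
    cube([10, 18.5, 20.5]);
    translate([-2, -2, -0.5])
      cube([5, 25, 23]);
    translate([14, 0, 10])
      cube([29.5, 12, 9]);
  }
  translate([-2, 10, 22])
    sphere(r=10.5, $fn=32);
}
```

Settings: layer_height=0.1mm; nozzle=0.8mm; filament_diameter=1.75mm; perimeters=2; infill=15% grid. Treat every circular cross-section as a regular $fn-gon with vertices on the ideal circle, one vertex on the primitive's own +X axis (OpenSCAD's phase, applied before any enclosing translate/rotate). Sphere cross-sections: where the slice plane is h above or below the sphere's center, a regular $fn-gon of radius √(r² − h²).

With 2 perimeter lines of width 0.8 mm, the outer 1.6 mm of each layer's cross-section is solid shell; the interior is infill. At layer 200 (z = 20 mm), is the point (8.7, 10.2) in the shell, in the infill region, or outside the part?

shell

At z = 20 mm: the 10×18.5 cube contributes its full rectangle; the cube at (-2, -2) (footprint 5×25) is included at this height; the cube at (14, 0) does not reach this height (z outside [10, 19]); Subtracting the remaining from the first: starting from the 10×18.5 cube, the 5×25 cube at (-2, -2) partially overlaps it — only the 55.50 mm² overlap (of its 125.00 mm²) is removed, clipping the outline — 1 connected region; the r=10.5 sphere at (-2, 10) slices to a regular 32-gon of circumradius 10.308 (√(r²−h²) with h=2 from center); Taking the first minus the rest: starting from the result so far, the r=10.5 sphere at (-2, 10) partially overlaps it — only the 67.10 mm² overlap (of its 331.65 mm²) is removed, clipping the outline — 1 connected region. Overall, the cross-section is a single solid region. The nearest boundary edge runs (8.31, 10.00)→(8.11, 12.01); distance from the point to it = 0.41 mm. The point is inside the cross-section, 0.41 mm from the nearest boundary — within the 1.6 mm shell band (2 × 0.8).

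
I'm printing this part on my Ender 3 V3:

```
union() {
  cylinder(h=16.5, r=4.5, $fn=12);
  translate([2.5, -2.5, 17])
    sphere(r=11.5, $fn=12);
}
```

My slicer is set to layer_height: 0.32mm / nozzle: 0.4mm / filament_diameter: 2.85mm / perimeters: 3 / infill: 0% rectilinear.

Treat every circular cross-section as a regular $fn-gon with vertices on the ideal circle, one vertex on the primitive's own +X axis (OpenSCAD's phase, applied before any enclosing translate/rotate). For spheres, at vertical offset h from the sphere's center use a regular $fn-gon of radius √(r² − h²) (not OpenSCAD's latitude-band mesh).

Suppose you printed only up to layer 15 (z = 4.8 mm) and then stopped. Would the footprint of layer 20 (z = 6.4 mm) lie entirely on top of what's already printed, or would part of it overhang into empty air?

Compare the two slices. At z = 4.8: the cylinder: section is a regular 12-gon, circumradius r=4.5 (area = (12/2)·4.500²·sin(360°/12) = 60.75 mm²); the sphere at (2.5, -2.5) is absent (|z−center|=12.200 > r=11.5); Combining (union): only the r=4.5 cylinder is present, so the union is just that shape — area = 60.75 mm². At z = 6.4: the r=4.5 cylinder gives a regular 12-gon of circumradius 4.5 (constant along its height) (area = (12/2)·4.500²·sin(360°/12) = 60.75 mm²); the r=11.5 sphere at (2.5, -2.5) contributes a regular 12-gon of circumradius √(11.5²−10.6²) = 4.460 (area = (12/2)·4.460²·sin(360°/12) = 59.67 mm²); Combining (union): the regions partially overlap — summed areas 120.42 mm² minus the doubly-counted overlap 30.04 mm² gives 90.38 mm² — area = 90.38 mm². Checking containment: at z = 6.4 the cross-section extends beyond the z = 4.8 cross-section by about 29.63 mm².

part overhangs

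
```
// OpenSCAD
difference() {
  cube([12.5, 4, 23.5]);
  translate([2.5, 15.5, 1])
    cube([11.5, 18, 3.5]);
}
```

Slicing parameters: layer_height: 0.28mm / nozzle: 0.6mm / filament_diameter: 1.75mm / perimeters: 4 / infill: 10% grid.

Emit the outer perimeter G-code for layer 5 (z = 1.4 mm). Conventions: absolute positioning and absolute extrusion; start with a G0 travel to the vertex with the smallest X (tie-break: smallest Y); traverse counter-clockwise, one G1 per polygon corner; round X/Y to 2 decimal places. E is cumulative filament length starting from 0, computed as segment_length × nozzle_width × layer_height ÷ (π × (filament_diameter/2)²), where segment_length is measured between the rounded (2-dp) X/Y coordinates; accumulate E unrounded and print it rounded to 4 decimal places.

At z = 1.4 mm: the 12.5×4 cube contributes its full rectangle; the cube at (2.5, 15.5) (footprint 11.5×18) is included at this height; Subtracting the remaining from the first: starting from the 12.5×4 cube, the 11.5×18 cube at (2.5, 15.5) misses the remaining region (no effect) — 1 connected region. The outline is a single polygon with 4 vertices. Extrusion per mm of travel: 0.6 × 0.28 / (π × 0.875²) = 0.069846. Accumulating E over each segment gives final E = 2.3049.

G0 X0.00 Y0.00 Z1.40
G1 X12.50 Y0.00 E0.8731
G1 X12.50 Y4.00 E1.1525
G1 X0.00 Y4.00 E2.0255
G1 X0.00 Y0.00 E2.3049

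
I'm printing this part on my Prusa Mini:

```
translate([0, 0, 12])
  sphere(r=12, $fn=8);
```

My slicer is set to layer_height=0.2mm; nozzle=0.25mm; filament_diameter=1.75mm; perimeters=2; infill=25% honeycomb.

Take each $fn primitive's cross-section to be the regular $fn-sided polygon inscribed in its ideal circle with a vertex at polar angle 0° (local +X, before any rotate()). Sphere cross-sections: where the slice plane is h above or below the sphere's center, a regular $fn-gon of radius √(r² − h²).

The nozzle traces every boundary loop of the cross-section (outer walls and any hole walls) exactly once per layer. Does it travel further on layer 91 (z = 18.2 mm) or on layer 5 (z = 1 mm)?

Layer 91 (z = 18.2): the r=12 sphere slices to a regular 8-gon of circumradius 10.274 (√(r²−h²) with h=6.2 from center) (perimeter = 2·8·10.274·sin(180°/8) = 62.91 mm). So its perimeter = 62.91 mm. Layer 5 (z = 1): the r=12 sphere contributes a regular 8-gon of circumradius √(12²−11²) = 4.796 (perimeter = 2·8·4.796·sin(180°/8) = 29.36 mm). So its perimeter = 29.36 mm. Layer 91 is larger (62.91 vs 29.36 mm).

layer 91 (z = 18.2 mm)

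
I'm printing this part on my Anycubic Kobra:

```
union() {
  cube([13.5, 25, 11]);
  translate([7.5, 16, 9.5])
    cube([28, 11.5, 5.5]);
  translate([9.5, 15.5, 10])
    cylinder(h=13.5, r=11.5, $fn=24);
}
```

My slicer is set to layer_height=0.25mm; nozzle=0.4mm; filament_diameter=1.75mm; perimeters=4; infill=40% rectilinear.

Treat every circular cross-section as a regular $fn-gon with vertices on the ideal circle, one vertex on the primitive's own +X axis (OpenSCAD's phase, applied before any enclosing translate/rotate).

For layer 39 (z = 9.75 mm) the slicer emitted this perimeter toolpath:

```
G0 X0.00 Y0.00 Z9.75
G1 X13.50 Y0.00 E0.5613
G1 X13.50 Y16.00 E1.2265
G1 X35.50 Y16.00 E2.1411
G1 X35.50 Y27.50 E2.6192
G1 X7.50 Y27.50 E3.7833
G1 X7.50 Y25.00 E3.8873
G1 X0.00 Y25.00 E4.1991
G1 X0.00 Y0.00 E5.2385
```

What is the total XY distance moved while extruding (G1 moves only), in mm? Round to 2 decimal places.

126.00 mm

Sum the Euclidean lengths of each G1 segment: total = 126.00 mm.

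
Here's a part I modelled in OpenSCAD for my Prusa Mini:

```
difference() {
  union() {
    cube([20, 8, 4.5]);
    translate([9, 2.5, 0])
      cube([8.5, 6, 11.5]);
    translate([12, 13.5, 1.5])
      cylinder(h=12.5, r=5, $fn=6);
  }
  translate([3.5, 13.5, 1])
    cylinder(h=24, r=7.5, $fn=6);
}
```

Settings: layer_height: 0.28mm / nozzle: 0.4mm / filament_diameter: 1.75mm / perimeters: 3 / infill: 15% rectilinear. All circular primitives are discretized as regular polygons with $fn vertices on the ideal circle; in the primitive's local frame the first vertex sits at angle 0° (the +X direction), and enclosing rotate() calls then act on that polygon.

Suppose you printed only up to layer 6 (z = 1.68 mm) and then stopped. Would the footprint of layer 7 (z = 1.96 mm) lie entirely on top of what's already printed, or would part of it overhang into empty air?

entirely on top

Compare the two slices. At z = 1.68: the 20×8 cube contributes its full rectangle (area 160.00 mm²); the cube at (9, 2.5) is present — its section is the full 8.5×6 rectangle (area 51.00 mm²); the r=5 cylinder at (12, 13.5) gives a regular 6-gon of circumradius 5 (constant along its height) (area = (6/2)·5.000²·sin(360°/6) = 64.95 mm²); Merging all regions: the regions partially overlap — summed areas 275.95 mm² minus the doubly-counted overlap 46.75 mm² gives 229.20 mm² — area = 229.20 mm²; the r=7.5 cylinder at (3.5, 13.5) gives a regular 6-gon of circumradius 7.5 (constant along its height) (area = (6/2)·7.500²·sin(360°/6) = 146.14 mm²); Subtracting the remaining from the first: starting from that combined region (229.20 mm²), the r=7.5 cylinder at (3.5, 13.5) partially overlaps it — only the 21.36 mm² overlap (of its 146.14 mm²) is removed, clipping the outline — area = 207.84 mm². At z = 1.96: the 20×8 cube contributes its full rectangle (area 160.00 mm²); the 8.5×6 cube at (9, 2.5) contributes its full rectangle (area 51.00 mm²); the r=5 cylinder at (12, 13.5) gives a regular 6-gon of circumradius 5 (constant along its height) (area = (6/2)·5.000²·sin(360°/6) = 64.95 mm²); Combining (union): the regions partially overlap — summed areas 275.95 mm² minus the doubly-counted overlap 46.75 mm² gives 229.20 mm² — area = 229.20 mm²; the r=7.5 cylinder at (3.5, 13.5) contributes a regular 6-gon of circumradius 7.5 (area = (6/2)·7.500²·sin(360°/6) = 146.14 mm²); After the difference (first − rest): starting from that combined region (229.20 mm²), the r=7.5 cylinder at (3.5, 13.5) partially overlaps it — only the 21.36 mm² overlap (of its 146.14 mm²) is removed, clipping the outline — area = 207.84 mm². Checking containment: the cross-section at z = 1.96 is a subset of the cross-section at z = 1.68.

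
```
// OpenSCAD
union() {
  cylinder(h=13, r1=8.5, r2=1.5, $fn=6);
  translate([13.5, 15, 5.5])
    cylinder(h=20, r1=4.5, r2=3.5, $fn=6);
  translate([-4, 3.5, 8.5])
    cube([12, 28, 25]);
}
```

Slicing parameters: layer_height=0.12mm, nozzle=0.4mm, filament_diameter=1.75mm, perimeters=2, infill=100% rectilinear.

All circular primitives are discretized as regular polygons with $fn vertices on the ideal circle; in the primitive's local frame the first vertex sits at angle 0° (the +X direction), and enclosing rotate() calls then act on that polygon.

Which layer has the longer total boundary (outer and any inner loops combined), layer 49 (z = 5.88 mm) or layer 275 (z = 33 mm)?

Layer 49 (z = 5.88): the cone (r1=8.5→r2=1.5) has section circumradius 5.334 here — a regular 6-gon (perimeter = 2·6·5.334·sin(180°/6) = 32.00 mm); the cone at (13.5, 15) (r1=4.5→r2=3.5) has section circumradius 4.481 here — a regular 6-gon (perimeter = 2·6·4.481·sin(180°/6) = 26.89 mm); the cube at (-4, 3.5) is not intersected at this z (z outside [8.5, 33.5]); Combining (union): the 2 present regions are separate (no shared area or edge), so areas and boundary lengths simply add and each stays a separate island — boundary = 58.89 mm. So its perimeter = 58.89 mm. Layer 275 (z = 33): the cone does not reach this height (z outside [0, 13]); the cone at (13.5, 15) does not reach this height (z outside [5.5, 25.5]); the cube at (-4, 3.5) is present — its section is the full 12×28 rectangle (perimeter 80.00 mm); Combining (union): only the 12×28 cube at (-4, 3.5) is present, so the union is just that shape — boundary = 80.00 mm. So its perimeter = 80.00 mm. Layer 275 is larger (80.00 vs 58.89 mm).

layer 275 (z = 33 mm)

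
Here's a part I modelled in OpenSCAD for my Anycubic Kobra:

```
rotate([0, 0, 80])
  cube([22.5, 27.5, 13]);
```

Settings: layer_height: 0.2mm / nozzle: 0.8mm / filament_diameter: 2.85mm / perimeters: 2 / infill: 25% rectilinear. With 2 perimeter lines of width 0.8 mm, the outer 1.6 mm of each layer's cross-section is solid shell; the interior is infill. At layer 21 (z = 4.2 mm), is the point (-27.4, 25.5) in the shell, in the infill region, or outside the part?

outside

At z = 4.2 mm: the cube is present — its section is the full 22.5×27.5 rectangle; (whole slice rotated 80° about Z — lengths, areas and connectivity unchanged). Overall, the cross-section is a single solid region. Undo the 80° rotation: the query point maps to (20.355, 31.412) in the un-rotated model frame. The nearest boundary edge runs (22.50, 27.50)→(0.00, 27.50); distance from the point to it = 3.91 mm. The point is not inside any of the regions above, so it lies outside the cross-section (3.91 mm from the nearest boundary).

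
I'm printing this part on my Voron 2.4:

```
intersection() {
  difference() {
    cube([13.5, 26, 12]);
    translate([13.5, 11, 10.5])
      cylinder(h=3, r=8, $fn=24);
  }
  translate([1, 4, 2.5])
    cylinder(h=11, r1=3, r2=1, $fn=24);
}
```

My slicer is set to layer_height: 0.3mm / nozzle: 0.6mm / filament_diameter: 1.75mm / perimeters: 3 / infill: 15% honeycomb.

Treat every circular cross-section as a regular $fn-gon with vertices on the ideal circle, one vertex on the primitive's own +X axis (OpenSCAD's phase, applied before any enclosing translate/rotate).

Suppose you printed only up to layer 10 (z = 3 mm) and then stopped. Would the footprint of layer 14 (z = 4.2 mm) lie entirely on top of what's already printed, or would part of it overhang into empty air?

entirely on top

Compare the two slices. At z = 3: the cube is present — its section is the full 13.5×26 rectangle (area 351.00 mm²); the cylinder at (13.5, 11) is not intersected at this z (z outside [10.5, 13.5]); Taking the first minus the rest: none of the subtracted shapes is present at this height, so the 13.5×26 cube is unchanged — area = 351.00 mm²; the cone at (1, 4) contributes a regular 24-gon of circumradius 2.909 (interpolated between r1=3 and r2=1 at t=0.045) (area = (24/2)·2.909²·sin(360°/24) = 26.28 mm²); After intersecting: the cone at (1, 4) partially overlaps that combined region; clipping to the common part keeps 18.81 mm² — area = 18.81 mm². At z = 4.2: the cube (footprint 13.5×26) is included at this height (area 351.00 mm²); the cylinder at (13.5, 11) is not intersected at this z (z outside [10.5, 13.5]); Subtracting the remaining from the first: none of the subtracted shapes is present at this height, so the 13.5×26 cube is unchanged — area = 351.00 mm²; the cone at (1, 4) contributes a regular 24-gon of circumradius 2.691 (interpolated between r1=3 and r2=1 at t=0.155) (area = (24/2)·2.691²·sin(360°/24) = 22.49 mm²); Keeping only the common overlap: the cone at (1, 4) partially overlaps the result so far; clipping to the common part keeps 16.47 mm² — area = 16.47 mm². Checking containment: the cross-section at z = 4.2 is a subset of the cross-section at z = 3.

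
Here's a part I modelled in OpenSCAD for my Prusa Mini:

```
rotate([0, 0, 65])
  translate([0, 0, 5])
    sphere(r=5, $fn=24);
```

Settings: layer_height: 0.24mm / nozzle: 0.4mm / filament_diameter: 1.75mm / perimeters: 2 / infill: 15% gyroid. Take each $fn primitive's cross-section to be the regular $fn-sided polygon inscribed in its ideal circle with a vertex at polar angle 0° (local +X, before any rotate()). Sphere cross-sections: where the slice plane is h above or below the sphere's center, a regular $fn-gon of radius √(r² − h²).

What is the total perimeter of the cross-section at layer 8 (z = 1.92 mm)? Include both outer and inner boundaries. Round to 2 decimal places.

At z = 1.92 mm: the sphere: section is a regular 24-gon, circumradius = √(r²−h²) = √(5²−3.08²) = 3.939 (perimeter = 2·24·3.939·sin(180°/24) = 24.68 mm); (rotated 65° about Z; rotation is an isometry so areas/perimeters/island counts are preserved). Overall, the cross-section is a single solid region. Total boundary length (outer) = 24.68 mm.

24.68 mm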